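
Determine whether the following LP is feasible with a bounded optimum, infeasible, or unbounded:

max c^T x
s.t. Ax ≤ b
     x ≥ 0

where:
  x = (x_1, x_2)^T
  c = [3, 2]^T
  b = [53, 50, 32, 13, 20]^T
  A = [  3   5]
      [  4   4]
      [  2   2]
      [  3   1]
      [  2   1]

Feasible with a bounded optimal solution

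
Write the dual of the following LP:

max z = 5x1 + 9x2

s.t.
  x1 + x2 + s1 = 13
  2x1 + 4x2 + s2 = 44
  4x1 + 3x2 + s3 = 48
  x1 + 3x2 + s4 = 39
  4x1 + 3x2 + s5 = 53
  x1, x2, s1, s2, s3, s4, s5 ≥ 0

Primal max cᵀx s.t. Ax ≤ b, x ≥ 0  →  Dual min bᵀy s.t. Aᵀy ≥ c, y ≥ 0.

Minimize: z = 13y1 + 44y2 + 48y3 + 39y4 + 53y5

Subject to:
  y1 + 2y2 + 4y3 + y4 + 4y5 ≥ 5
  y1 + 4y2 + 3y3 + 3y4 + 3y5 ≥ 9
  y1, y2, y3, y4, y5 ≥ 0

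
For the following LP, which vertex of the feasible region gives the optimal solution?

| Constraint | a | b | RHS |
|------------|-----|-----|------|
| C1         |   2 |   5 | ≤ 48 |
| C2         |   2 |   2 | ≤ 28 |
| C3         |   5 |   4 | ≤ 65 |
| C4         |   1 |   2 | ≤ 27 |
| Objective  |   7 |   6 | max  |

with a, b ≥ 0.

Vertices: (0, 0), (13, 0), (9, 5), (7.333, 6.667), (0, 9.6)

Evaluate the objective at each vertex of the feasible region:
  z(0, 0) = 0
  z(13, 0) = 91
  z(9, 5) = 93  ←
  z(7.333, 6.667) = 91.33
  z(0, 9.6) = 57.6
The maximum is at a = 9, b = 5.

(9, 5)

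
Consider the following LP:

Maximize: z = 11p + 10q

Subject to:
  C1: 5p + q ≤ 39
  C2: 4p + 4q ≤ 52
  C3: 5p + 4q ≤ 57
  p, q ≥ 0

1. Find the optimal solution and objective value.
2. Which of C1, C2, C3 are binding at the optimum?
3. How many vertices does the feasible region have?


1. p = 5, q = 8, z = 135
2. C2, C3
3. 5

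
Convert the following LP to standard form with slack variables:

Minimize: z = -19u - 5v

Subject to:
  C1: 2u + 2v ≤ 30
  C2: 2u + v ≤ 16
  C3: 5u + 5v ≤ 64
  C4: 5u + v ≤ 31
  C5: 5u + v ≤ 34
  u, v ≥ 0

min z = -19u - 5v

s.t.
  2u + 2v + s1 = 30
  2u + v + s2 = 16
  5u + 5v + s3 = 64
  5u + v + s4 = 31
  5u + v + s5 = 34
  u, v, s1, s2, s3, s4, s5 ≥ 0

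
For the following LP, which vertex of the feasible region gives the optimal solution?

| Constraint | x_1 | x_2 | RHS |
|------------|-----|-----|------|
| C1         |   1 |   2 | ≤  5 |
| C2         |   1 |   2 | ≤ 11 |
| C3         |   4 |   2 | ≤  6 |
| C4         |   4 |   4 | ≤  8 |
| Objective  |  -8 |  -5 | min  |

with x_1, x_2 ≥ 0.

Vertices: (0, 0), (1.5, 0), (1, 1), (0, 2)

Evaluate the objective at each vertex of the feasible region:
  z(0, 0) = 0
  z(1.5, 0) = -12
  z(1, 1) = -13  ←
  z(0, 2) = -10
The minimum is at x_1 = 1, x_2 = 1.

(1, 1)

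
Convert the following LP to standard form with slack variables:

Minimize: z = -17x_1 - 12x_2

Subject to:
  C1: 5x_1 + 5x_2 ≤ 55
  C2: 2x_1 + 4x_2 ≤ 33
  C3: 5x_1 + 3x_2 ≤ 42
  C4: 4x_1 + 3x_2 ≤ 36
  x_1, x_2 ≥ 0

min z = -17x_1 - 12x_2

s.t.
  5x_1 + 5x_2 + s1 = 55
  2x_1 + 4x_2 + s2 = 33
  5x_1 + 3x_2 + s3 = 42
  4x_1 + 3x_2 + s4 = 36
  x_1, x_2, s1, s2, s3, s4 ≥ 0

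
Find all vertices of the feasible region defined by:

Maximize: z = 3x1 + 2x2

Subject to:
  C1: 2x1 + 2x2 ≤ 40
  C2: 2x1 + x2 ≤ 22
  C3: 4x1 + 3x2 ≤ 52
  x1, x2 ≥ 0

(0, 0), (11, 0), (7, 8), (0, 17.33)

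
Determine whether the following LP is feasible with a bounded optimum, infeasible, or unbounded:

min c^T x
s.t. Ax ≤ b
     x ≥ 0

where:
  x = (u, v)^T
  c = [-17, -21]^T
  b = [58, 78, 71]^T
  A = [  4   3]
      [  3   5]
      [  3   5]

Feasible with a bounded optimal solution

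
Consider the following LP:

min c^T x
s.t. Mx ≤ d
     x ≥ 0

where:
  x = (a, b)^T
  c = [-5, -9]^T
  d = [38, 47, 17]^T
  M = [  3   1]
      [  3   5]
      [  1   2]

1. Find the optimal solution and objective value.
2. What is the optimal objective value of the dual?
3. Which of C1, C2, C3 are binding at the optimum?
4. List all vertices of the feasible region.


1. a = 9, b = 4, z = -81
2. -81
3. C2, C3
4. (0, 0), (12.67, 0), (11.92, 2.25), (9, 4), (0, 8.5)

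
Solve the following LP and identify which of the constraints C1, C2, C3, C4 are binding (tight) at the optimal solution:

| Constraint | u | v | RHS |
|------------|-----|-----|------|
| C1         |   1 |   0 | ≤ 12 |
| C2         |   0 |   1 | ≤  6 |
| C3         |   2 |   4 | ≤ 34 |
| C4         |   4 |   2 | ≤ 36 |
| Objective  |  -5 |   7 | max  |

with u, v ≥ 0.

At u = 0, v = 6, compute slack b - a·x for each constraint:
  C1: 12 − 0 = 12  (slack)
  C2: 6 − 6 = 0  (binding)
  C3: 34 − 24 = 10  (slack)
  C4: 36 − 12 = 24  (slack)

Optimal: u = 0, v = 6
Binding: C2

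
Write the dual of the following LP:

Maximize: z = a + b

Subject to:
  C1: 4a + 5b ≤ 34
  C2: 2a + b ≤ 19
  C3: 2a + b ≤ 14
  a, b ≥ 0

Primal max cᵀx s.t. Ax ≤ b, x ≥ 0  →  Dual min bᵀy s.t. Aᵀy ≥ c, y ≥ 0.

Minimize: z = 34y1 + 19y2 + 14y3

Subject to:
  4y1 + 2y2 + 2y3 ≥ 1
  5y1 + y2 + y3 ≥ 1
  y1, y2, y3 ≥ 0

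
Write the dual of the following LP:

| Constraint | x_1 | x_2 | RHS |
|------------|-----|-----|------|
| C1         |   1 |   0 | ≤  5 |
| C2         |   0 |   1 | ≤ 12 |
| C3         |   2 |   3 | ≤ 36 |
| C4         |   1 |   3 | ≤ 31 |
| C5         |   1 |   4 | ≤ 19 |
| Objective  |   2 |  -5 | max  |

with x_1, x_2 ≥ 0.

Primal max cᵀx s.t. Ax ≤ b, x ≥ 0  →  Dual min bᵀy s.t. Aᵀy ≥ c, y ≥ 0.

Minimize: z = 5y1 + 12y2 + 36y3 + 31y4 + 19y5

Subject to:
  y1 + 2y3 + y4 + y5 ≥ 2
  y2 + 3y3 + 3y4 + 4y5 ≥ -5
  y1, y2, y3, y4, y5 ≥ 0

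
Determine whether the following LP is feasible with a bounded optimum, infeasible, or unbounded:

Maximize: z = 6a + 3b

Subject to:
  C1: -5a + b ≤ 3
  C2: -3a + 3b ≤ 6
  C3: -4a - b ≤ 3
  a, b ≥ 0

Unbounded (objective can increase without bound)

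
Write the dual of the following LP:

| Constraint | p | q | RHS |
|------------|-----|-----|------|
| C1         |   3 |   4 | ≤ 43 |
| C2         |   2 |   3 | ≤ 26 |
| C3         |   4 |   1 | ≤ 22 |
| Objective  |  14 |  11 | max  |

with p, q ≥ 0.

Primal max cᵀx s.t. Ax ≤ b, x ≥ 0  →  Dual min bᵀy s.t. Aᵀy ≥ c, y ≥ 0.

Minimize: z = 43y1 + 26y2 + 22y3

Subject to:
  3y1 + 2y2 + 4y3 ≥ 14
  4y1 + 3y2 + y3 ≥ 11
  y1, y2, y3 ≥ 0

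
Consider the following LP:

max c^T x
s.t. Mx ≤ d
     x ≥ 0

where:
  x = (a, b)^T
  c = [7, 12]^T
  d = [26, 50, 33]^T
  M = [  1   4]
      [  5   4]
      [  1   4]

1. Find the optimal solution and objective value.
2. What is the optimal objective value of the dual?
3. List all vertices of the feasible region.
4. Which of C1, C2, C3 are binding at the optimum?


1. a = 6, b = 5, z = 102
2. 102
3. (0, 0), (10, 0), (6, 5), (0, 6.5)
4. C1, C2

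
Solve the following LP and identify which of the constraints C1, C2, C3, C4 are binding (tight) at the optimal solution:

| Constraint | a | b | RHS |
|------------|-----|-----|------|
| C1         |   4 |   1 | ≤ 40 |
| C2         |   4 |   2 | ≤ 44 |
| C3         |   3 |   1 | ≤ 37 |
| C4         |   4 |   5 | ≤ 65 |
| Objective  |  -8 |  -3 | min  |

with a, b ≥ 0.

At a = 9, b = 4, compute slack b - a·x for each constraint:
  C1: 40 − 40 = 0  (binding)
  C2: 44 − 44 = 0  (binding)
  C3: 37 − 31 = 6  (slack)
  C4: 65 − 56 = 9  (slack)

Optimal: a = 9, b = 4
Binding: C1, C2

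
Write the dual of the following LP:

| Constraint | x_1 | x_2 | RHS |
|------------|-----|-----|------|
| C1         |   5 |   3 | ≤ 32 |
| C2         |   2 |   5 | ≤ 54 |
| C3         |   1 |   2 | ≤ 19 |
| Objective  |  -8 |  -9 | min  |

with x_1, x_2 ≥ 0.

Primal min cᵀx s.t. Ax ≤ b, x ≥ 0  →  Dual max −bᵀy s.t. Aᵀy ≥ −c, y ≥ 0.

Maximize: z = -32y1 - 54y2 - 19y3

Subject to:
  5y1 + 2y2 + y3 ≥ 8
  3y1 + 5y2 + 2y3 ≥ 9
  y1, y2, y3 ≥ 0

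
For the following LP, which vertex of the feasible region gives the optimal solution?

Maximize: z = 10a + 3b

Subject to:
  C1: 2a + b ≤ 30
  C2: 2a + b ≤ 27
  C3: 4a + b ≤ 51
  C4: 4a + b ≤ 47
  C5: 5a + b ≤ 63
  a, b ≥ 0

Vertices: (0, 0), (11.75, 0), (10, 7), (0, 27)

Evaluate the objective at each vertex of the feasible region:
  z(0, 0) = 0
  z(11.75, 0) = 117.5
  z(10, 7) = 121  ←
  z(0, 27) = 81
The maximum is at a = 10, b = 7.

(10, 7)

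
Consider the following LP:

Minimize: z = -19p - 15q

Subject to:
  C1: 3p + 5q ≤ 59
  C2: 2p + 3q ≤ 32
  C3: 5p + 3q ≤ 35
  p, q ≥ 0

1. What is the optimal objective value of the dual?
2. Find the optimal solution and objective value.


1. -169
2. p = 1, q = 10, z = -169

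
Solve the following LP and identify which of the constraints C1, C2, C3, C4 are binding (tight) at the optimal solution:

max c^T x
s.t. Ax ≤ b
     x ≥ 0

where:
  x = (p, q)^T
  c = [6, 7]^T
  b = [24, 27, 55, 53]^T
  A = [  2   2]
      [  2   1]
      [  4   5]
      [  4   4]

At p = 5, q = 7, compute slack b - a·x for each constraint:
  C1: 24 − 24 = 0  (binding)
  C2: 27 − 17 = 10  (slack)
  C3: 55 − 55 = 0  (binding)
  C4: 53 − 48 = 5  (slack)

Optimal: p = 5, q = 7
Binding: C1, C3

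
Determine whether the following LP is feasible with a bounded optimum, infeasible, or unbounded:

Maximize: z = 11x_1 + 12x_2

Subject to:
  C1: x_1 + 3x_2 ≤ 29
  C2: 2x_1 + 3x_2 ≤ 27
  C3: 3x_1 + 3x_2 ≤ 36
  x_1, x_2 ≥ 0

Feasible with a bounded optimal solution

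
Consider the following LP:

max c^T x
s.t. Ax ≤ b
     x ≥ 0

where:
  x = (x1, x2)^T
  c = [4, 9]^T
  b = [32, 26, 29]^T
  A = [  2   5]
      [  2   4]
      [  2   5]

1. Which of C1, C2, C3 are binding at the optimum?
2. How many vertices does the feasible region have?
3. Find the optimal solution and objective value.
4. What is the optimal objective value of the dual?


1. C2, C3
2. 4
3. x1 = 7, x2 = 3, z = 55
4. 55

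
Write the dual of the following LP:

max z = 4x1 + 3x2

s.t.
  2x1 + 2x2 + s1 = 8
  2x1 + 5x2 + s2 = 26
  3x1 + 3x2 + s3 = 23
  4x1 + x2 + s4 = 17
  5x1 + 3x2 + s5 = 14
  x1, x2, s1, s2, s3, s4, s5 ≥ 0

Primal max cᵀx s.t. Ax ≤ b, x ≥ 0  →  Dual min bᵀy s.t. Aᵀy ≥ c, y ≥ 0.

Minimize: z = 8y1 + 26y2 + 23y3 + 17y4 + 14y5

Subject to:
  2y1 + 2y2 + 3y3 + 4y4 + 5y5 ≥ 4
  2y1 + 5y2 + 3y3 + y4 + 3y5 ≥ 3
  y1, y2, y3, y4, y5 ≥ 0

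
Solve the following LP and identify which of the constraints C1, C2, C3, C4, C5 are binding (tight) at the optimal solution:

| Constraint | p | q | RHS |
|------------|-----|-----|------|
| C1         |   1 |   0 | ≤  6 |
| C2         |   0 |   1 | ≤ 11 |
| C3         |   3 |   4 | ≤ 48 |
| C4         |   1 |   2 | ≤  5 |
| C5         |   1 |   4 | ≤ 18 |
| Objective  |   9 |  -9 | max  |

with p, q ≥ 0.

At p = 5, q = 0, compute slack b - a·x for each constraint:
  C1: 6 − 5 = 1  (slack)
  C2: 11 − 0 = 11  (slack)
  C3: 48 − 15 = 33  (slack)
  C4: 5 − 5 = 0  (binding)
  C5: 18 − 5 = 13  (slack)

Optimal: p = 5, q = 0
Binding: C4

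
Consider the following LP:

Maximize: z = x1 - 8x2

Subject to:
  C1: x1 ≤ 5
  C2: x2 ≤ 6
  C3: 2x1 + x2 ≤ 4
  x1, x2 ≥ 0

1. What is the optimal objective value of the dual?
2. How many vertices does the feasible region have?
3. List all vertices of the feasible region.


1. 2
2. 3
3. (0, 0), (2, 0), (0, 4)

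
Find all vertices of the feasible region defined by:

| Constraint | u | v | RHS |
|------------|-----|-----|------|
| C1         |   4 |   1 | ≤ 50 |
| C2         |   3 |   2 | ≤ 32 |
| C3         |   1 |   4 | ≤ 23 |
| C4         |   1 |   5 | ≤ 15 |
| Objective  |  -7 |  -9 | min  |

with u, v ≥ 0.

(0, 0), (10.67, 0), (10, 1), (0, 3)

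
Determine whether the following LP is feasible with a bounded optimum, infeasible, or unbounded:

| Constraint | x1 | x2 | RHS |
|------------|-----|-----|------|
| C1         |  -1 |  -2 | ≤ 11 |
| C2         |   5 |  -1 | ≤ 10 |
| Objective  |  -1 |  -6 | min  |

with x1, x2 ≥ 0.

Unbounded (objective can decrease without bound)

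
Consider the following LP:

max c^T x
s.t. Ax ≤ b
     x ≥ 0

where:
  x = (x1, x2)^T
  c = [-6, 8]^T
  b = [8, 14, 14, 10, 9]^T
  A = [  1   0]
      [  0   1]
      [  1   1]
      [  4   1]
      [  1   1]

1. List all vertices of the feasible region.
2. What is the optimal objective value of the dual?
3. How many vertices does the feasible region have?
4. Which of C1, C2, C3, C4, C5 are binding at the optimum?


1. (0, 0), (2.5, 0), (0.3333, 8.667), (0, 9)
2. 72
3. 4
4. C5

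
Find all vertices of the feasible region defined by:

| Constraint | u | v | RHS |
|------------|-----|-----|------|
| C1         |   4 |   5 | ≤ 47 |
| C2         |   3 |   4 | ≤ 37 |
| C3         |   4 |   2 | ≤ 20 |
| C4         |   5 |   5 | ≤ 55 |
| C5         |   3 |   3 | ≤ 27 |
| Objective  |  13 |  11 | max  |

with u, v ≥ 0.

(0, 0), (5, 0), (1, 8), (0, 9)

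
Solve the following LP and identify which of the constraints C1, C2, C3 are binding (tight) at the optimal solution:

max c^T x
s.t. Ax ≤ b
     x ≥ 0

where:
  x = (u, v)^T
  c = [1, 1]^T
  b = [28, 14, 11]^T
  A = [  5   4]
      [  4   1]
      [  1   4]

At u = 3, v = 2, compute slack b - a·x for each constraint:
  C1: 28 − 23 = 5  (slack)
  C2: 14 − 14 = 0  (binding)
  C3: 11 − 11 = 0  (binding)

Optimal: u = 3, v = 2
Binding: C2, C3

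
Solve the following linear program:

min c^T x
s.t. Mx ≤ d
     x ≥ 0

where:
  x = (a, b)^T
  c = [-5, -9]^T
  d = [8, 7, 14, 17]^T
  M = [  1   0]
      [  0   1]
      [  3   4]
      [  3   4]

Evaluate the objective at each vertex of the feasible region:
  z(0, 0) = 0
  z(4.667, 0) = -23.33
  z(0, 3.5) = -31.5  ←
The minimum is at a = 0, b = 3.5.

a = 0, b = 3.5, z = -31.5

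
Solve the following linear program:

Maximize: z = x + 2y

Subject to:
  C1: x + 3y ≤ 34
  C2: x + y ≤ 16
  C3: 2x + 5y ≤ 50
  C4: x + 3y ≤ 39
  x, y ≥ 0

Evaluate the objective at each vertex of the feasible region:
  z(0, 0) = 0
  z(16, 0) = 16
  z(10, 6) = 22  ←
  z(0, 10) = 20
The maximum is at x = 10, y = 6.

x = 10, y = 6, z = 22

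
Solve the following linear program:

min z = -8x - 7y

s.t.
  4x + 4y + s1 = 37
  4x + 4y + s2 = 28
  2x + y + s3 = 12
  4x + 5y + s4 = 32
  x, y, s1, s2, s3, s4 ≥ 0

Evaluate the objective at each vertex of the feasible region:
  z(0, 0) = 0
  z(6, 0) = -48
  z(5, 2) = -54  ←
  z(3, 4) = -52
  z(0, 6.4) = -44.8
The minimum is at x = 5, y = 2.

x = 5, y = 2, z = -54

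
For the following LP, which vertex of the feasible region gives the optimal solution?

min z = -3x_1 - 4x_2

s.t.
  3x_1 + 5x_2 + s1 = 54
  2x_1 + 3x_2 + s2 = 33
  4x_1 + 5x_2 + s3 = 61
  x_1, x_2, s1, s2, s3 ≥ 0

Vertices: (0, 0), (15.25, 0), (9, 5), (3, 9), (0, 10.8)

Evaluate the objective at each vertex of the feasible region:
  z(0, 0) = 0
  z(15.25, 0) = -45.75
  z(9, 5) = -47  ←
  z(3, 9) = -45
  z(0, 10.8) = -43.2
The minimum is at x_1 = 9, x_2 = 5.

(9, 5)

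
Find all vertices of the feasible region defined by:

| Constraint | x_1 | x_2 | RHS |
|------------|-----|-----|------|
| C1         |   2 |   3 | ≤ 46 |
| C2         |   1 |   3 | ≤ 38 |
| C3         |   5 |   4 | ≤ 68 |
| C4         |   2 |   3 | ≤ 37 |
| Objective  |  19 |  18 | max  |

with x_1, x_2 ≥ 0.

(0, 0), (13.6, 0), (8, 7), (0, 12.33)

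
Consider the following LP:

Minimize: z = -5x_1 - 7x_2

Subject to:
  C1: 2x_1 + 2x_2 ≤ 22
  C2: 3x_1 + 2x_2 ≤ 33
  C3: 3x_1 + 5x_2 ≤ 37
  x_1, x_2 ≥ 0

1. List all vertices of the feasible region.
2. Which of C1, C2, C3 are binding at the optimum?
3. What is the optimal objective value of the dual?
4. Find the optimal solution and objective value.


1. (0, 0), (11, 0), (9, 2), (0, 7.4)
2. C1, C3
3. -59
4. x_1 = 9, x_2 = 2, z = -59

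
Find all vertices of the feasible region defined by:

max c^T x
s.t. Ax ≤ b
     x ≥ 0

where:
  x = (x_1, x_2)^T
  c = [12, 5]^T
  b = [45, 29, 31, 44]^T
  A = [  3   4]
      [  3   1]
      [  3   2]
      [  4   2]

(0, 0), (9.667, 0), (9, 2), (5.667, 7), (0, 11.25)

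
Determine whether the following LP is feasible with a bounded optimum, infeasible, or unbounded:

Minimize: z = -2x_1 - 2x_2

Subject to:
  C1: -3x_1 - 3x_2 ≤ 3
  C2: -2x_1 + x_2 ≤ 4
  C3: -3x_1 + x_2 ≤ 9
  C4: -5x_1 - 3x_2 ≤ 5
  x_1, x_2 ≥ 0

Unbounded (objective can decrease without bound)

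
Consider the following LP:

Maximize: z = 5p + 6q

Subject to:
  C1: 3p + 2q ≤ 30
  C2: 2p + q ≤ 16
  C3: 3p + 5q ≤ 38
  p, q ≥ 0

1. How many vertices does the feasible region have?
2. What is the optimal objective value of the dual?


1. 4
2. 54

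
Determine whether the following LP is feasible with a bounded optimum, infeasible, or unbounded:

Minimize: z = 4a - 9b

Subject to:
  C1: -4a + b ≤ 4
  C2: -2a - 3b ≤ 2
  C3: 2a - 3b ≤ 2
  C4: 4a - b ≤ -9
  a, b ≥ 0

Infeasible (no feasible solution exists)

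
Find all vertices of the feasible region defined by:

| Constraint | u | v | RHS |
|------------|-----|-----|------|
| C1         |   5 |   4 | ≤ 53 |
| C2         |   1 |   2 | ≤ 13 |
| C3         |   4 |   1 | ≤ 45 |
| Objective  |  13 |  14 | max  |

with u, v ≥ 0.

(0, 0), (10.6, 0), (9, 2), (0, 6.5)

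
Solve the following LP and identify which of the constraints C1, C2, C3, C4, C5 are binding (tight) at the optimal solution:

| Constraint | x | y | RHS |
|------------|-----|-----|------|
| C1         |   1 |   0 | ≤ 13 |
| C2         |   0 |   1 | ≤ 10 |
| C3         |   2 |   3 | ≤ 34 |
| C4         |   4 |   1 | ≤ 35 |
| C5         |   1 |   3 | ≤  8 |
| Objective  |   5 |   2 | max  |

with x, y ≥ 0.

At x = 8, y = 0, compute slack b - a·x for each constraint:
  C1: 13 − 8 = 5  (slack)
  C2: 10 − 0 = 10  (slack)
  C3: 34 − 16 = 18  (slack)
  C4: 35 − 32 = 3  (slack)
  C5: 8 − 8 = 0  (binding)

Optimal: x = 8, y = 0
Binding: C5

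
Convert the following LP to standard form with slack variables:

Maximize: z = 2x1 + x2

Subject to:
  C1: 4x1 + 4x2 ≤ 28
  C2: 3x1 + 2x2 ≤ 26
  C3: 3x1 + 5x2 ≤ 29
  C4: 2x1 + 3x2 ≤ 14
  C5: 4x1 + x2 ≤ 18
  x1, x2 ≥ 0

max z = 2x1 + x2

s.t.
  4x1 + 4x2 + s1 = 28
  3x1 + 2x2 + s2 = 26
  3x1 + 5x2 + s3 = 29
  2x1 + 3x2 + s4 = 14
  4x1 + x2 + s5 = 18
  x1, x2, s1, s2, s3, s4, s5 ≥ 0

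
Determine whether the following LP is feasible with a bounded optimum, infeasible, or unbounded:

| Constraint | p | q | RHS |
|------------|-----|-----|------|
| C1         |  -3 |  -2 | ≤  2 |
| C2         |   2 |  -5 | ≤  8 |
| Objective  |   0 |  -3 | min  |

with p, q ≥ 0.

Unbounded (objective can decrease without bound)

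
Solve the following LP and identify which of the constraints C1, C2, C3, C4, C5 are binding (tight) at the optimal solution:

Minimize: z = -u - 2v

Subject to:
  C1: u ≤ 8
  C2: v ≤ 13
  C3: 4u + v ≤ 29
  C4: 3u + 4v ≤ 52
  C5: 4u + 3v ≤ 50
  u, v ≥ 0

At u = 0, v = 13, compute slack b - a·x for each constraint:
  C1: 8 − 0 = 8  (slack)
  C2: 13 − 13 = 0  (binding)
  C3: 29 − 13 = 16  (slack)
  C4: 52 − 52 = 0  (binding)
  C5: 50 − 39 = 11  (slack)

Optimal: u = 0, v = 13
Binding: C2, C4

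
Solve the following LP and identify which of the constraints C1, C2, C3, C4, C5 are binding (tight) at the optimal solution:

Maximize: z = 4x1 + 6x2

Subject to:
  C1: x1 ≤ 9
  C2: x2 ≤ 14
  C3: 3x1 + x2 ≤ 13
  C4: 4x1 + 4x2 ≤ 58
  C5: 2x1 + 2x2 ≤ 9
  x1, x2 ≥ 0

At x1 = 0, x2 = 4.5, compute slack b - a·x for each constraint:
  C1: 9 − 0 = 9  (slack)
  C2: 14 − 4.5 = 9.5  (slack)
  C3: 13 − 4.5 = 8.5  (slack)
  C4: 58 − 18 = 40  (slack)
  C5: 9 − 9 = 0  (binding)

Optimal: x1 = 0, x2 = 4.5
Binding: C5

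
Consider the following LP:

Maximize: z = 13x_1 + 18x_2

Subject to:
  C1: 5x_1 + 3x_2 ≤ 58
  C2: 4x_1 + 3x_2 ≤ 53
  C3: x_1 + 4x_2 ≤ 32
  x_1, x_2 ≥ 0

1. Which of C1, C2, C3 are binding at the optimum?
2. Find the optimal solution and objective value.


1. C1, C3
2. x_1 = 8, x_2 = 6, z = 212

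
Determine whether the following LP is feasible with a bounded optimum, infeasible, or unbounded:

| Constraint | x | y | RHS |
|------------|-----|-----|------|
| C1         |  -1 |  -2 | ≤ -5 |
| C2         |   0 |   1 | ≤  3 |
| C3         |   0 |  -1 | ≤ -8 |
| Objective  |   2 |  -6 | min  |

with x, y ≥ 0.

Infeasible (no feasible solution exists)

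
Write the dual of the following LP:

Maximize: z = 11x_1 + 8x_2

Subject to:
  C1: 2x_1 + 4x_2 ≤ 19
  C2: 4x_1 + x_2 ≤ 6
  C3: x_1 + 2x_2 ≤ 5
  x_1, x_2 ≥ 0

Primal max cᵀx s.t. Ax ≤ b, x ≥ 0  →  Dual min bᵀy s.t. Aᵀy ≥ c, y ≥ 0.

Minimize: z = 19y1 + 6y2 + 5y3

Subject to:
  2y1 + 4y2 + y3 ≥ 11
  4y1 + y2 + 2y3 ≥ 8
  y1, y2, y3 ≥ 0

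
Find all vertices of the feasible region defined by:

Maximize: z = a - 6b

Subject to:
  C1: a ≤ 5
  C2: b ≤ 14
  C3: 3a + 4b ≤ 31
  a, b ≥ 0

(0, 0), (5, 0), (5, 4), (0, 7.75)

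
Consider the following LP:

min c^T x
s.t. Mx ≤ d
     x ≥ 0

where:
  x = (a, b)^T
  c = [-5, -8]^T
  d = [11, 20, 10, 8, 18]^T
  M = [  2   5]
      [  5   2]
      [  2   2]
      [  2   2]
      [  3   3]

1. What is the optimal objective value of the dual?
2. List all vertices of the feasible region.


1. -23
2. (0, 0), (4, 0), (3, 1), (0, 2.2)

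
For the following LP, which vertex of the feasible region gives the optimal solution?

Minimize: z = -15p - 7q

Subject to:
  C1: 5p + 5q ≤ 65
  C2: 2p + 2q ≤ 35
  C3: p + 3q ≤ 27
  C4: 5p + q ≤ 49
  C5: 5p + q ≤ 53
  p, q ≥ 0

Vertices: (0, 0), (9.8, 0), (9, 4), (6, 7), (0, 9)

Evaluate the objective at each vertex of the feasible region:
  z(0, 0) = 0
  z(9.8, 0) = -147
  z(9, 4) = -163  ←
  z(6, 7) = -139
  z(0, 9) = -63
The minimum is at p = 9, q = 4.

(9, 4)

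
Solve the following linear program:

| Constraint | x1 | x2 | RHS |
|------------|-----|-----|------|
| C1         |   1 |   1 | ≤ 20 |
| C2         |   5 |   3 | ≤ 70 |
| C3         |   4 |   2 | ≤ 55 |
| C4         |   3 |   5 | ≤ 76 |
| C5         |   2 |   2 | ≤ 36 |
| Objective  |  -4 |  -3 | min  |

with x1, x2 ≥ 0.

Evaluate the objective at each vertex of the feasible region:
  z(0, 0) = 0
  z(13.75, 0) = -55
  z(12.5, 2.5) = -57.5
  z(8, 10) = -62  ←
  z(7, 11) = -61
  z(0, 15.2) = -45.6
The minimum is at x1 = 8, x2 = 10.

x1 = 8, x2 = 10, z = -62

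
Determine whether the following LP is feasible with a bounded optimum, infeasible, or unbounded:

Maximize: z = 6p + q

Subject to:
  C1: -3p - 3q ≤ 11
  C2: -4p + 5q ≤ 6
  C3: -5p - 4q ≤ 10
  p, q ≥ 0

Unbounded (objective can increase without bound)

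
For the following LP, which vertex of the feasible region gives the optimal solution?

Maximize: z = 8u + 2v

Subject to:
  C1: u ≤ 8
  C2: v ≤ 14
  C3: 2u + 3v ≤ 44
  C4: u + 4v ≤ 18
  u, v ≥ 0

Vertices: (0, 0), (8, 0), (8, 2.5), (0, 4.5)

Evaluate the objective at each vertex of the feasible region:
  z(0, 0) = 0
  z(8, 0) = 64
  z(8, 2.5) = 69  ←
  z(0, 4.5) = 9
The maximum is at u = 8, v = 2.5.

(8, 2.5)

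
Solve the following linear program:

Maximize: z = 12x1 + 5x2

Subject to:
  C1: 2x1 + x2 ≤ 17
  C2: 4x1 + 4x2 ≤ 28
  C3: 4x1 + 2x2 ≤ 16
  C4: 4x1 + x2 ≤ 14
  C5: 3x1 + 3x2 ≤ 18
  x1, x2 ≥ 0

Evaluate the objective at each vertex of the feasible region:
  z(0, 0) = 0
  z(3.5, 0) = 42
  z(3, 2) = 46  ←
  z(2, 4) = 44
  z(0, 6) = 30
The maximum is at x1 = 3, x2 = 2.

x1 = 3, x2 = 2, z = 46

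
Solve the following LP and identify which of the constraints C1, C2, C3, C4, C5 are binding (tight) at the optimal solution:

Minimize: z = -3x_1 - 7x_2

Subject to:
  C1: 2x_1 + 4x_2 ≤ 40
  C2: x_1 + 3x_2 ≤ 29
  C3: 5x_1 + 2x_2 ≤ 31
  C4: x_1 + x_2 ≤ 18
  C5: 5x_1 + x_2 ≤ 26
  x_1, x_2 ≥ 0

At x_1 = 2, x_2 = 9, compute slack b - a·x for each constraint:
  C1: 40 − 40 = 0  (binding)
  C2: 29 − 29 = 0  (binding)
  C3: 31 − 28 = 3  (slack)
  C4: 18 − 11 = 7  (slack)
  C5: 26 − 19 = 7  (slack)

Optimal: x_1 = 2, x_2 = 9
Binding: C1, C2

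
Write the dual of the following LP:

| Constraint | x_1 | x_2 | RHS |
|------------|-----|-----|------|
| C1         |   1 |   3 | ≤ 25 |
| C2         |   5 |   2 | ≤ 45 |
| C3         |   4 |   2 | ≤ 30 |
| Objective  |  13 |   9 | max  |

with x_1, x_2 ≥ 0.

Primal max cᵀx s.t. Ax ≤ b, x ≥ 0  →  Dual min bᵀy s.t. Aᵀy ≥ c, y ≥ 0.

Minimize: z = 25y1 + 45y2 + 30y3

Subject to:
  y1 + 5y2 + 4y3 ≥ 13
  3y1 + 2y2 + 2y3 ≥ 9
  y1, y2, y3 ≥ 0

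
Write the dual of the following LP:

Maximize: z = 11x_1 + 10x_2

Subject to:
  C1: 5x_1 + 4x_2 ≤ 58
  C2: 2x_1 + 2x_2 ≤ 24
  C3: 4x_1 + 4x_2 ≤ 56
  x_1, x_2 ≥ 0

Primal max cᵀx s.t. Ax ≤ b, x ≥ 0  →  Dual min bᵀy s.t. Aᵀy ≥ c, y ≥ 0.

Minimize: z = 58y1 + 24y2 + 56y3

Subject to:
  5y1 + 2y2 + 4y3 ≥ 11
  4y1 + 2y2 + 4y3 ≥ 10
  y1, y2, y3 ≥ 0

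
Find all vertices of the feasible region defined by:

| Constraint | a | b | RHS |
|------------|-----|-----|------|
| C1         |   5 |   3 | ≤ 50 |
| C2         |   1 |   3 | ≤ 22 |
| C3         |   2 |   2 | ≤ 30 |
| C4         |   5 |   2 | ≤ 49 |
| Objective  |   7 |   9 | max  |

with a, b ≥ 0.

(0, 0), (9.8, 0), (9.4, 1), (7, 5), (0, 7.333)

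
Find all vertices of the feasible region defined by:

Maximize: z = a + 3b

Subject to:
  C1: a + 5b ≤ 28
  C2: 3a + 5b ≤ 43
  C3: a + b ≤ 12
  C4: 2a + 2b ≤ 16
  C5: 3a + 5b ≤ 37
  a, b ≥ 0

(0, 0), (8, 0), (3, 5), (0, 5.6)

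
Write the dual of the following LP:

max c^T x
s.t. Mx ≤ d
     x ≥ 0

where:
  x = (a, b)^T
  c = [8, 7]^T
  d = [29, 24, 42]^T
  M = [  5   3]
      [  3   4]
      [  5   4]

Primal max cᵀx s.t. Ax ≤ b, x ≥ 0  →  Dual min bᵀy s.t. Aᵀy ≥ c, y ≥ 0.

Minimize: z = 29y1 + 24y2 + 42y3

Subject to:
  5y1 + 3y2 + 5y3 ≥ 8
  3y1 + 4y2 + 4y3 ≥ 7
  y1, y2, y3 ≥ 0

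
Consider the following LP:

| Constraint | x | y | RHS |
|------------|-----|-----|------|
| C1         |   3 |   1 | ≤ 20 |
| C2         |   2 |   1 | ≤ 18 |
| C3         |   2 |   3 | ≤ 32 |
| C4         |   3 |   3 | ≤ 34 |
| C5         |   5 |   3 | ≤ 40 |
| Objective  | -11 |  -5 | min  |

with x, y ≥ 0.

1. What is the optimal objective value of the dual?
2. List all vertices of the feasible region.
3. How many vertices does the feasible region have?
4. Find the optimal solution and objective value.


1. -80
2. (0, 0), (6.667, 0), (5, 5), (3, 8.333), (2, 9.333), (0, 10.67)
3. 6
4. x = 5, y = 5, z = -80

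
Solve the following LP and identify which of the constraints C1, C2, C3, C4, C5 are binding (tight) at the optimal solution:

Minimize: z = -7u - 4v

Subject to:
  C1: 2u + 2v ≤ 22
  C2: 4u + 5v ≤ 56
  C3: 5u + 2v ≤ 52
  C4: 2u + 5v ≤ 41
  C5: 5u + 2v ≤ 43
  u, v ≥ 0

At u = 7, v = 4, compute slack b - a·x for each constraint:
  C1: 22 − 22 = 0  (binding)
  C2: 56 − 48 = 8  (slack)
  C3: 52 − 43 = 9  (slack)
  C4: 41 − 34 = 7  (slack)
  C5: 43 − 43 = 0  (binding)

Optimal: u = 7, v = 4
Binding: C1, C5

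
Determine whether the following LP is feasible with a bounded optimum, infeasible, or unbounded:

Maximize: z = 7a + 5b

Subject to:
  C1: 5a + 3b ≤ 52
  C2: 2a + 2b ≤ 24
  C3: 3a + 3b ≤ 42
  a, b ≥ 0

Feasible with a bounded optimal solution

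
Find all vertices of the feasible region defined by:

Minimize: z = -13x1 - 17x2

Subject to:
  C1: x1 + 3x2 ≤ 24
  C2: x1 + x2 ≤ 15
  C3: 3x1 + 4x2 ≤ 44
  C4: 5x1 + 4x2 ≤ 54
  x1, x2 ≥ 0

(0, 0), (10.8, 0), (6, 6), (0, 8)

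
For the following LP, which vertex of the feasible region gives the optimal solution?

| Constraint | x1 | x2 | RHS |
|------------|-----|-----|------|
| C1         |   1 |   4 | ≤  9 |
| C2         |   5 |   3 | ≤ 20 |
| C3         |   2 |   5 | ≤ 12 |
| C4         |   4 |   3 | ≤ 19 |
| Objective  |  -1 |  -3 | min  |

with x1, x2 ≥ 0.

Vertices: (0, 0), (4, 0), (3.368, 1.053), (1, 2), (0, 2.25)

Evaluate the objective at each vertex of the feasible region:
  z(0, 0) = 0
  z(4, 0) = -4
  z(3.368, 1.053) = -6.526
  z(1, 2) = -7  ←
  z(0, 2.25) = -6.75
The minimum is at x1 = 1, x2 = 2.

(1, 2)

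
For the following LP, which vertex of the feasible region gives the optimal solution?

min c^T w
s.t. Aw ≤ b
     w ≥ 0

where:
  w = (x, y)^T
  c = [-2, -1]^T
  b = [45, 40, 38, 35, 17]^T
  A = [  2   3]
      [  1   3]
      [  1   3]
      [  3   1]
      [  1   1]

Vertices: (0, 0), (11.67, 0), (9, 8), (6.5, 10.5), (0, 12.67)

Evaluate the objective at each vertex of the feasible region:
  z(0, 0) = 0
  z(11.67, 0) = -23.33
  z(9, 8) = -26  ←
  z(6.5, 10.5) = -23.5
  z(0, 12.67) = -12.67
The minimum is at x = 9, y = 8.

(9, 8)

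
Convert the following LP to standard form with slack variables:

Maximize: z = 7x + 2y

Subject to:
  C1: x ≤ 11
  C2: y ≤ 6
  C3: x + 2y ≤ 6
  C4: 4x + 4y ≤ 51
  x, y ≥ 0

max z = 7x + 2y

s.t.
  x + s1 = 11
  y + s2 = 6
  x + 2y + s3 = 6
  4x + 4y + s4 = 51
  x, y, s1, s2, s3, s4 ≥ 0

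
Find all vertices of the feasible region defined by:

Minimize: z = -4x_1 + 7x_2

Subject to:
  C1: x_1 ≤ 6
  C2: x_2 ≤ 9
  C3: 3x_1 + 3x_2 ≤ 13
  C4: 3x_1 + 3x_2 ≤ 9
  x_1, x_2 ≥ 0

(0, 0), (3, 0), (0, 3)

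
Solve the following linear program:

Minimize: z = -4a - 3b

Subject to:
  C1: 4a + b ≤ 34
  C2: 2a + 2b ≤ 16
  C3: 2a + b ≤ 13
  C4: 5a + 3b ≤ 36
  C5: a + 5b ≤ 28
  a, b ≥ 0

Evaluate the objective at each vertex of the feasible region:
  z(0, 0) = 0
  z(6.5, 0) = -26
  z(5, 3) = -29  ←
  z(3, 5) = -27
  z(0, 5.6) = -16.8
The minimum is at a = 5, b = 3.

a = 5, b = 3, z = -29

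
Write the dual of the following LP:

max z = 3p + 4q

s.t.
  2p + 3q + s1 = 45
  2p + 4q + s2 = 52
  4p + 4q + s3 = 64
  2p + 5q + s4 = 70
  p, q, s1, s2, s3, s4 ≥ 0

Primal max cᵀx s.t. Ax ≤ b, x ≥ 0  →  Dual min bᵀy s.t. Aᵀy ≥ c, y ≥ 0.

Minimize: z = 45y1 + 52y2 + 64y3 + 70y4

Subject to:
  2y1 + 2y2 + 4y3 + 2y4 ≥ 3
  3y1 + 4y2 + 4y3 + 5y4 ≥ 4
  y1, y2, y3, y4 ≥ 0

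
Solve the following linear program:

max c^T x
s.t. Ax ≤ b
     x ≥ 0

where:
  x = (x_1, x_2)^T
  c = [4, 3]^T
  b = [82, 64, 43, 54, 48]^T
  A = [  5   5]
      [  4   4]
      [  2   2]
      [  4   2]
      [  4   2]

Evaluate the objective at each vertex of the feasible region:
  z(0, 0) = 0
  z(12, 0) = 48
  z(8, 8) = 56  ←
  z(0, 16) = 48
The maximum is at x_1 = 8, x_2 = 8.

x_1 = 8, x_2 = 8, z = 56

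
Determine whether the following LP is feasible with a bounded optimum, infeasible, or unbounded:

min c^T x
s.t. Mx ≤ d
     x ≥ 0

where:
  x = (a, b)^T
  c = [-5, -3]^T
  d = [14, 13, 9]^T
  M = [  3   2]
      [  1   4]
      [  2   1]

Feasible with a bounded optimal solution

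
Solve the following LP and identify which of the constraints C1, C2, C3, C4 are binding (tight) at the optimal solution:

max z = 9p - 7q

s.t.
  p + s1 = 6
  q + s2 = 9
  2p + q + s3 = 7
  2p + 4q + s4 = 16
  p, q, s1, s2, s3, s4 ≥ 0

At p = 3.5, q = 0, compute slack b - a·x for each constraint:
  C1: 6 − 3.5 = 2.5  (slack)
  C2: 9 − 0 = 9  (slack)
  C3: 7 − 7 = 0  (binding)
  C4: 16 − 7 = 9  (slack)

Optimal: p = 3.5, q = 0
Binding: C3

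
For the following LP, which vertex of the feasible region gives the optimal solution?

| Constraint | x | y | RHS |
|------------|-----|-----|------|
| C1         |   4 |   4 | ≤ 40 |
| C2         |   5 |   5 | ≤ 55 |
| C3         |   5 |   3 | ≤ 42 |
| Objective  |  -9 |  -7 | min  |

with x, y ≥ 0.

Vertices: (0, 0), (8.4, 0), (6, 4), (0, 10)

Evaluate the objective at each vertex of the feasible region:
  z(0, 0) = 0
  z(8.4, 0) = -75.6
  z(6, 4) = -82  ←
  z(0, 10) = -70
The minimum is at x = 6, y = 4.

(6, 4)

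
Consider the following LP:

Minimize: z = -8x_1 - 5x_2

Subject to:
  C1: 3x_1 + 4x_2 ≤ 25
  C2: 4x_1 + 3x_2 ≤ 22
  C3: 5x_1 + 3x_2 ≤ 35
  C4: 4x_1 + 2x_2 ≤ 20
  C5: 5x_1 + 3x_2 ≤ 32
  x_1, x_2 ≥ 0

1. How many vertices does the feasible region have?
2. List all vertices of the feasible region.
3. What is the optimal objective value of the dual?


1. 5
2. (0, 0), (5, 0), (4, 2), (1.857, 4.857), (0, 6.25)
3. -42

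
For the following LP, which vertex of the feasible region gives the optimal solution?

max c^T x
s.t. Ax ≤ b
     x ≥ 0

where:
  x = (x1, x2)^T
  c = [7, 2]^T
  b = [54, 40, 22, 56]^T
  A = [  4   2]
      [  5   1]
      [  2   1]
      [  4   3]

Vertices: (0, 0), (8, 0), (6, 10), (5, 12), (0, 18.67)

Evaluate the objective at each vertex of the feasible region:
  z(0, 0) = 0
  z(8, 0) = 56
  z(6, 10) = 62  ←
  z(5, 12) = 59
  z(0, 18.67) = 37.33
The maximum is at x1 = 6, x2 = 10.

(6, 10)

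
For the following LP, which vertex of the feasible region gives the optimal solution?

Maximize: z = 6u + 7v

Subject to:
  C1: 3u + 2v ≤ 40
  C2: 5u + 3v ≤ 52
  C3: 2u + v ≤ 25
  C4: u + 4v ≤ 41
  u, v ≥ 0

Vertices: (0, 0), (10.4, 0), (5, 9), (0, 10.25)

Evaluate the objective at each vertex of the feasible region:
  z(0, 0) = 0
  z(10.4, 0) = 62.4
  z(5, 9) = 93  ←
  z(0, 10.25) = 71.75
The maximum is at u = 5, v = 9.

(5, 9)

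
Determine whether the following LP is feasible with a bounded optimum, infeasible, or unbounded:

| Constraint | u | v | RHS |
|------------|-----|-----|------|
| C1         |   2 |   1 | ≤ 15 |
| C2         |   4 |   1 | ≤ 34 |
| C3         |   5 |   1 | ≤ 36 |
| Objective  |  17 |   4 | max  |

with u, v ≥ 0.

Feasible with a bounded optimal solution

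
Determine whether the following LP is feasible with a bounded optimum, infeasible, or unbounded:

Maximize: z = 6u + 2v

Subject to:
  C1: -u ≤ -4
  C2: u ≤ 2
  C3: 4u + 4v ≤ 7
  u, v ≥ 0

Infeasible (no feasible solution exists)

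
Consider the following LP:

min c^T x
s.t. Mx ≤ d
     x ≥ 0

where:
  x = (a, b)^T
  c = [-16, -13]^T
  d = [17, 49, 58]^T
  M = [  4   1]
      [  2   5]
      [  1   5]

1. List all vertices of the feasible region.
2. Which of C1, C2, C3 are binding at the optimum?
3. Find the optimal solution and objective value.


1. (0, 0), (4.25, 0), (2, 9), (0, 9.8)
2. C1, C2
3. a = 2, b = 9, z = -149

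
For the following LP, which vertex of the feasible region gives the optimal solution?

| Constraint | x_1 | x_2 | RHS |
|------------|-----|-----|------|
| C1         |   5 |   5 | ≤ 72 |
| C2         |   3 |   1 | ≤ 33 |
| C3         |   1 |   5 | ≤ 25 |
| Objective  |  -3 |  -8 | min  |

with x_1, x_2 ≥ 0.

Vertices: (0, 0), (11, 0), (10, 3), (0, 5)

Evaluate the objective at each vertex of the feasible region:
  z(0, 0) = 0
  z(11, 0) = -33
  z(10, 3) = -54  ←
  z(0, 5) = -40
The minimum is at x_1 = 10, x_2 = 3.

(10, 3)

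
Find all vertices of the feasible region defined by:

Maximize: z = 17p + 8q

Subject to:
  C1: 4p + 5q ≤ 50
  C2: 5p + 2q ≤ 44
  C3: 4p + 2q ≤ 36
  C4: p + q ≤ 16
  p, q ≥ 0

(0, 0), (8.8, 0), (8, 2), (6.667, 4.667), (0, 10)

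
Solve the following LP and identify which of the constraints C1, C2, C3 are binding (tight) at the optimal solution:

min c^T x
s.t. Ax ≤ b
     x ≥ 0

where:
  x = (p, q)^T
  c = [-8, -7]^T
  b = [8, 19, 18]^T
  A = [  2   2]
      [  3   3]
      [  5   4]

At p = 2, q = 2, compute slack b - a·x for each constraint:
  C1: 8 − 8 = 0  (binding)
  C2: 19 − 12 = 7  (slack)
  C3: 18 − 18 = 0  (binding)

Optimal: p = 2, q = 2
Binding: C1, C3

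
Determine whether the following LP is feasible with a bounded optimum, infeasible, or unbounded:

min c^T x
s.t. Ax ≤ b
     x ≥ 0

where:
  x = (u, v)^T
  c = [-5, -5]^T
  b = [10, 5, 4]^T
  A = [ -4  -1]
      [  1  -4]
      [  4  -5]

Unbounded (objective can decrease without bound)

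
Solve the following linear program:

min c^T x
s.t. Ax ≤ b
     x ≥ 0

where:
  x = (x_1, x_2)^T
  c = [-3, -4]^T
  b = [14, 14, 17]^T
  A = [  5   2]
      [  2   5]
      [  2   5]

Evaluate the objective at each vertex of the feasible region:
  z(0, 0) = 0
  z(2.8, 0) = -8.4
  z(2, 2) = -14  ←
  z(0, 2.8) = -11.2
The minimum is at x_1 = 2, x_2 = 2.

x_1 = 2, x_2 = 2, z = -14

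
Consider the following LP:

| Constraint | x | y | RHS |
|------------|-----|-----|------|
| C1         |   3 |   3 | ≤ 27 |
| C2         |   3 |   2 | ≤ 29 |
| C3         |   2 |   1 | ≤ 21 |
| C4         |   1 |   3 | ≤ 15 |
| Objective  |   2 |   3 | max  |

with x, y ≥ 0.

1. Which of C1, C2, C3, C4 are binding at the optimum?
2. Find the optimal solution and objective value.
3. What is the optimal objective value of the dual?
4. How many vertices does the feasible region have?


1. C1, C4
2. x = 6, y = 3, z = 21
3. 21
4. 4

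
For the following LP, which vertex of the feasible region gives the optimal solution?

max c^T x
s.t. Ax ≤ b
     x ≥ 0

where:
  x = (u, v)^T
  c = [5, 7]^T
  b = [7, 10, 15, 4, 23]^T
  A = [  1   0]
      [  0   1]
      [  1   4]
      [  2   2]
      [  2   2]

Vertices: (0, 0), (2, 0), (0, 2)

Evaluate the objective at each vertex of the feasible region:
  z(0, 0) = 0
  z(2, 0) = 10
  z(0, 2) = 14  ←
The maximum is at u = 0, v = 2.

(0, 2)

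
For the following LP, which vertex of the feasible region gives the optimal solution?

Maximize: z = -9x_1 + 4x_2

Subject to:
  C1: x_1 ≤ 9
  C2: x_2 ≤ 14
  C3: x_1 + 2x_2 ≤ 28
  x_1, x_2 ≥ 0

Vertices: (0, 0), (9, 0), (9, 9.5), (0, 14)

Evaluate the objective at each vertex of the feasible region:
  z(0, 0) = 0
  z(9, 0) = -81
  z(9, 9.5) = -43
  z(0, 14) = 56  ←
The maximum is at x_1 = 0, x_2 = 14.

(0, 14)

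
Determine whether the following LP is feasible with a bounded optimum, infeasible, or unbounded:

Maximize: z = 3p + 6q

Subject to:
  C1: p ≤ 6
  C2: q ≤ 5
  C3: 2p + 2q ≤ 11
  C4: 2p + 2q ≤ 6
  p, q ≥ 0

Feasible with a bounded optimal solution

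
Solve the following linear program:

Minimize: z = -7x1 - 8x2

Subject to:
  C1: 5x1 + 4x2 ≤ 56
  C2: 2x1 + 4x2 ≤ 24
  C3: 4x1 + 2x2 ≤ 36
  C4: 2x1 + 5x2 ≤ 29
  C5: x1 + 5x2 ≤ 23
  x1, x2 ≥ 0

Evaluate the objective at each vertex of the feasible region:
  z(0, 0) = 0
  z(9, 0) = -63
  z(8, 2) = -72  ←
  z(4.667, 3.667) = -62
  z(0, 4.6) = -36.8
The minimum is at x1 = 8, x2 = 2.

x1 = 8, x2 = 2, z = -72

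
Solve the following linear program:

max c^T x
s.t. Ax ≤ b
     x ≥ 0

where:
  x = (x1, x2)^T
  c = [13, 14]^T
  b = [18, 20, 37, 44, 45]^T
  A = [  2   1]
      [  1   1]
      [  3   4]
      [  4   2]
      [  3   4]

Evaluate the objective at each vertex of the feasible region:
  z(0, 0) = 0
  z(9, 0) = 117
  z(7, 4) = 147  ←
  z(0, 9.25) = 129.5
The maximum is at x1 = 7, x2 = 4.

x1 = 7, x2 = 4, z = 147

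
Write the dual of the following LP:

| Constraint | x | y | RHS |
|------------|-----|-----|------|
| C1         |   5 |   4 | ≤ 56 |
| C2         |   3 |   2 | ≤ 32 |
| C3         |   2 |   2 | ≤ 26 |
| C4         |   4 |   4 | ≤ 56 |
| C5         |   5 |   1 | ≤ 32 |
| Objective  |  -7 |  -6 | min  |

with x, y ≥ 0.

Primal min cᵀx s.t. Ax ≤ b, x ≥ 0  →  Dual max −bᵀy s.t. Aᵀy ≥ −c, y ≥ 0.

Maximize: z = -56y1 - 32y2 - 26y3 - 56y4 - 32y5

Subject to:
  5y1 + 3y2 + 2y3 + 4y4 + 5y5 ≥ 7
  4y1 + 2y2 + 2y3 + 4y4 + y5 ≥ 6
  y1, y2, y3, y4, y5 ≥ 0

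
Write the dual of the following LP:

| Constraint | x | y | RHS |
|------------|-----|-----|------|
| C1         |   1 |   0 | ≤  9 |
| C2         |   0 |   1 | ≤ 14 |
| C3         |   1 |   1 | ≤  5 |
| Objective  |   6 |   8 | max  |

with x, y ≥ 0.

Primal max cᵀx s.t. Ax ≤ b, x ≥ 0  →  Dual min bᵀy s.t. Aᵀy ≥ c, y ≥ 0.

Minimize: z = 9y1 + 14y2 + 5y3

Subject to:
  y1 + y3 ≥ 6
  y2 + y3 ≥ 8
  y1, y2, y3 ≥ 0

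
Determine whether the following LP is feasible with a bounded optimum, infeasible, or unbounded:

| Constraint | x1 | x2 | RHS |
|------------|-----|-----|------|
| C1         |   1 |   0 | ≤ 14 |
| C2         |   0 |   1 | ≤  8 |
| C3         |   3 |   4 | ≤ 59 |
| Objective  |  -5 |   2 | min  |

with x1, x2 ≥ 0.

Feasible with a bounded optimal solution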